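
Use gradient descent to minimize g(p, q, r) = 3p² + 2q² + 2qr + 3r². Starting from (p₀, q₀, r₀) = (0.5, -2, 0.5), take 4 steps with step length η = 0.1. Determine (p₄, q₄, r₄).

∇g = (6p, 4q + 2r, 2q + 6r)
(p₁, q₁, r₁) = (0.5, -2, 0.5) − 0.1·(3, -7, -1) = (0.2, -1.3, 0.6)
(p₂, q₂, r₂) = (0.2, -1.3, 0.6) − 0.1·(1.2, -4, 1) = (0.08, -0.9, 0.5)
(p₃, q₃, r₃) = (0.08, -0.9, 0.5) − 0.1·(0.48, -2.6, 1.2) = (0.032, -0.64, 0.38)
(p₄, q₄, r₄) = (0.032, -0.64, 0.38) − 0.1·(0.192, -1.8, 1) = (0.0128, -0.46, 0.28)

(0.0128, -0.46, 0.28)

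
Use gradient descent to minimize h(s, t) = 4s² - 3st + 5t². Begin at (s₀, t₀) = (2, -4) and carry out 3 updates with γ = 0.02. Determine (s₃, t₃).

∇h = (8s - 3t, -3s + 10t)
(s₁, t₁) = (2, -4) − 0.02·(28, -46) = (1.44, -3.08)
(s₂, t₂) = (1.44, -3.08) − 0.02·(20.76, -35.12) = (1.0248, -2.3776)
(s₃, t₃) = (1.0248, -2.3776) − 0.02·(15.3312, -26.8504) = (0.718176, -1.840592)

(0.718176, -1.840592)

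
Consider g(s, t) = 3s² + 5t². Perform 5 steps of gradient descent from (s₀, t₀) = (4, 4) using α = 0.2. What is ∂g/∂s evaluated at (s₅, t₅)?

∇g = (6s, 10t)
(s₁, t₁) = (4, 4) − 0.2·(24, 40) = (-0.8, -4)
(s₂, t₂) = (-0.8, -4) − 0.2·(-4.8, -40) = (0.16, 4)
(s₃, t₃) = (0.16, 4) − 0.2·(0.96, 40) = (-0.032, -4)
(s₄, t₄) = (-0.032, -4) − 0.2·(-0.192, -40) = (0.0064, 4)
(s₅, t₅) = (0.0064, 4) − 0.2·(0.0384, 40) = (-0.00128, -4)
∂g/∂s at (-0.00128, -4) = -0.00768

-0.00768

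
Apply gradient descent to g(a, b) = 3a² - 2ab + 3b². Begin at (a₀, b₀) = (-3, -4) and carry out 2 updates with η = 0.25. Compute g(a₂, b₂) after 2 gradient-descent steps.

∇g = (6a - 2b, -2a + 6b)
Step 1: at (-3, -4), ∇g = (-10, -18) → (-3, -4) − 0.25·(-10, -18) = (-0.5, 0.5)
Step 2: at (-0.5, 0.5), ∇g = (-4, 4) → (-0.5, 0.5) − 0.25·(-4, 4) = (0.5, -0.5)
g(0.5, -0.5) = 2

2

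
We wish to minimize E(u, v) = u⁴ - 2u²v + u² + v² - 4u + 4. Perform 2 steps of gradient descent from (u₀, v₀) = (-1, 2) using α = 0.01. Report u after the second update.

∇E = (4u³ - 4uv + 2u - 4, -2u² + 2v)
(u₁, v₁) = (-1, 2) − 0.01·(-2, 2) = (-0.98, 1.98)
(u₂, v₂) = (-0.98, 1.98) − 0.01·(-1.963168, 2.0392) = (-0.96036832, 1.959608)
u = -0.96036832

-0.96036832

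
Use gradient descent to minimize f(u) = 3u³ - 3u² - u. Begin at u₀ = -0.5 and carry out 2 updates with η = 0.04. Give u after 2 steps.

-0.952404

f′(u) = 9u² - 6u - 1
u₁ = -0.5 − 0.04·4.25 = -0.67
u₂ = -0.67 − 0.04·7.0601 = -0.952404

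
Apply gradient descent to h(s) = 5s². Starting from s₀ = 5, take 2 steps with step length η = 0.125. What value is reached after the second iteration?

h′(s) = 10s
Step 1: h′(5) = 50; s₁ = 5 − 0.125·50 = -1.25
Step 2: h′(-1.25) = -12.5; s₂ = -1.25 − 0.125·(-12.5) = 0.3125

0.3125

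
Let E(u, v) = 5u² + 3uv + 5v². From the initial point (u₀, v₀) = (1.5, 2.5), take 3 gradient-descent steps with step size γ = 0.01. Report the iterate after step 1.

∇E = (10u + 3v, 3u + 10v)
(u₁, v₁) = (1.5, 2.5) − 0.01·(22.5, 29.5) = (1.275, 2.205)

(1.275, 2.205)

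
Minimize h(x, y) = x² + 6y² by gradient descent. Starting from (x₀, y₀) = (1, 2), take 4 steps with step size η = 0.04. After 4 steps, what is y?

0.14623232

∇h = (2x, 12y)
(x₁, y₁) = (1, 2) − 0.04·(2, 24) = (0.92, 1.04)
(x₂, y₂) = (0.92, 1.04) − 0.04·(1.84, 12.48) = (0.8464, 0.5408)
(x₃, y₃) = (0.8464, 0.5408) − 0.04·(1.6928, 6.4896) = (0.778688, 0.281216)
(x₄, y₄) = (0.778688, 0.281216) − 0.04·(1.557376, 3.374592) = (0.71639296, 0.14623232)
y = 0.14623232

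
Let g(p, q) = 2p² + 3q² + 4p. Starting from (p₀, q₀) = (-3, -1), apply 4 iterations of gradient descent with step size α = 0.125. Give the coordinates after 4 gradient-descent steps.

∇g = (4p + 4, 6q)
(p₁, q₁) = (-3, -1) − 0.125·(-8, -6) = (-2, -0.25)
(p₂, q₂) = (-2, -0.25) − 0.125·(-4, -1.5) = (-1.5, -0.0625)
(p₃, q₃) = (-1.5, -0.0625) − 0.125·(-2, -0.375) = (-1.25, -0.015625)
(p₄, q₄) = (-1.25, -0.015625) − 0.125·(-1, -0.09375) = (-1.125, -0.00390625)

(-1.125, -0.00390625)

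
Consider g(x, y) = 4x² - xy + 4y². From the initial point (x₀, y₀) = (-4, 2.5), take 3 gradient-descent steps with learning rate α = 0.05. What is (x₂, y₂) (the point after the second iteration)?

∇g = (8x - y, -x + 8y)
Step 1: at (-4, 2.5), ∇g = (-34.5, 24) → (-4, 2.5) − 0.05·(-34.5, 24) = (-2.275, 1.3)
Step 2: at (-2.275, 1.3), ∇g = (-19.5, 12.675) → (-2.275, 1.3) − 0.05·(-19.5, 12.675) = (-1.3, 0.66625)

(-1.3, 0.66625)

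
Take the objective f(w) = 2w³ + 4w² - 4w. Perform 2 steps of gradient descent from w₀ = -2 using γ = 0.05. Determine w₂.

-2.572

f′(w) = 6w² + 8w - 4
Step 1: f′(-2) = 4; w₁ = -2 − 0.05·4 = -2.2
Step 2: f′(-2.2) = 7.44; w₂ = -2.2 − 0.05·7.44 = -2.572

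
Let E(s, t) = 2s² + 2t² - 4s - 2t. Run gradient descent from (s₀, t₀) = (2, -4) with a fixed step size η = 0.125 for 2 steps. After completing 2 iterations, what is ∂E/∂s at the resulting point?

∇E = (4s - 4, 4t - 2)
Step 1: at (2, -4), ∇E = (4, -18) → (2, -4) − 0.125·(4, -18) = (1.5, -1.75)
Step 2: at (1.5, -1.75), ∇E = (2, -9) → (1.5, -1.75) − 0.125·(2, -9) = (1.25, -0.625)
∂E/∂s at (1.25, -0.625) = 1

1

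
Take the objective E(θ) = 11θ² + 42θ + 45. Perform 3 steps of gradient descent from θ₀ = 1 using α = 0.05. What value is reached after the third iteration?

E′(θ) = 22θ + 42
θ₁ = 1 − 0.05·64 = -2.2
θ₂ = -2.2 − 0.05·(-6.4) = -1.88
θ₃ = -1.88 − 0.05·0.64 = -1.912

-1.912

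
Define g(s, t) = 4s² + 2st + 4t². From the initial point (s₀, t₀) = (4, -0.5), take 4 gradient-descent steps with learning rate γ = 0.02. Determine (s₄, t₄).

(2.06611456, -0.63251456)

∇g = (8s + 2t, 2s + 8t)
(s₁, t₁) = (4, -0.5) − 0.02·(31, 4) = (3.38, -0.58)
(s₂, t₂) = (3.38, -0.58) − 0.02·(25.88, 2.12) = (2.8624, -0.6224)
(s₃, t₃) = (2.8624, -0.6224) − 0.02·(21.6544, 0.7456) = (2.429312, -0.637312)
(s₄, t₄) = (2.429312, -0.637312) − 0.02·(18.159872, -0.239872) = (2.06611456, -0.63251456)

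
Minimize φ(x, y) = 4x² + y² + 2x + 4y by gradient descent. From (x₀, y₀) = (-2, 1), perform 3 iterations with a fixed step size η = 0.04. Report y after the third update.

0.336064

∇φ = (8x + 2, 2y + 4)
(x₁, y₁) = (-2, 1) − 0.04·(-14, 6) = (-1.44, 0.76)
(x₂, y₂) = (-1.44, 0.76) − 0.04·(-9.52, 5.52) = (-1.0592, 0.5392)
(x₃, y₃) = (-1.0592, 0.5392) − 0.04·(-6.4736, 5.0784) = (-0.800256, 0.336064)
y = 0.336064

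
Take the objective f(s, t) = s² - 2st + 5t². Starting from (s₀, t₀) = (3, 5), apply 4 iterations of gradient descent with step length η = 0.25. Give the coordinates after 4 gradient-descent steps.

∇f = (2s - 2t, -2s + 10t)
(s₁, t₁) = (3, 5) − 0.25·(-4, 44) = (4, -6)
(s₂, t₂) = (4, -6) − 0.25·(20, -68) = (-1, 11)
(s₃, t₃) = (-1, 11) − 0.25·(-24, 112) = (5, -17)
(s₄, t₄) = (5, -17) − 0.25·(44, -180) = (-6, 28)

(-6, 28)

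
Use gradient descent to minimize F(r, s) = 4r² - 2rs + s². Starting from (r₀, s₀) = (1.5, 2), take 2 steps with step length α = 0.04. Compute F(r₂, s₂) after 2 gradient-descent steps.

∇F = (8r - 2s, -2r + 2s)
Step 1: at (1.5, 2), ∇F = (8, 1) → (1.5, 2) − 0.04·(8, 1) = (1.18, 1.96)
Step 2: at (1.18, 1.96), ∇F = (5.52, 1.56) → (1.18, 1.96) − 0.04·(5.52, 1.56) = (0.9592, 1.8976)
F(0.9592, 1.8976) = 3.64078848

3.64078848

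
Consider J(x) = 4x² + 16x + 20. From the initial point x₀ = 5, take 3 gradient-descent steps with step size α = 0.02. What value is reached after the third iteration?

J′(x) = 8x + 16
x₁ = 5 − 0.02·56 = 3.88
x₂ = 3.88 − 0.02·47.04 = 2.9392
x₃ = 2.9392 − 0.02·39.5136 = 2.148928

2.148928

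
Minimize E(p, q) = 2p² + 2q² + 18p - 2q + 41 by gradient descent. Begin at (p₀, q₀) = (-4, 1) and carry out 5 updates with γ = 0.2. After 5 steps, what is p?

∇E = (4p + 18, 4q - 2)
(p₁, q₁) = (-4, 1) − 0.2·(2, 2) = (-4.4, 0.6)
(p₂, q₂) = (-4.4, 0.6) − 0.2·(0.4, 0.4) = (-4.48, 0.52)
(p₃, q₃) = (-4.48, 0.52) − 0.2·(0.08, 0.08) = (-4.496, 0.504)
(p₄, q₄) = (-4.496, 0.504) − 0.2·(0.016, 0.016) = (-4.4992, 0.5008)
(p₅, q₅) = (-4.4992, 0.5008) − 0.2·(0.0032, 0.0032) = (-4.49984, 0.50016)
p = -4.49984

-4.49984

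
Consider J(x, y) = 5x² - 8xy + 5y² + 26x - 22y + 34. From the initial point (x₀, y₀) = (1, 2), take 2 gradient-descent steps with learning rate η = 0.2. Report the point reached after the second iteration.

∇J = (10x - 8y + 26, -8x + 10y - 22)
Step 1: at (1, 2), ∇J = (20, -10) → (1, 2) − 0.2·(20, -10) = (-3, 4)
Step 2: at (-3, 4), ∇J = (-36, 42) → (-3, 4) − 0.2·(-36, 42) = (4.2, -4.4)

(4.2, -4.4)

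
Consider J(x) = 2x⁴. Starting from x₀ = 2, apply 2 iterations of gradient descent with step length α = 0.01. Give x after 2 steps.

1.15876352

J′(x) = 8x³
x₁ = 2 − 0.01·64 = 1.36
x₂ = 1.36 − 0.01·20.123648 = 1.15876352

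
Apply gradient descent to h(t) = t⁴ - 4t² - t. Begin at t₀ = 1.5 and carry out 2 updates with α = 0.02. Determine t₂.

1.48376408

h′(t) = 4t³ - 8t - 1
t₁ = 1.5 − 0.02·0.5 = 1.49
t₂ = 1.49 − 0.02·0.311796 = 1.48376408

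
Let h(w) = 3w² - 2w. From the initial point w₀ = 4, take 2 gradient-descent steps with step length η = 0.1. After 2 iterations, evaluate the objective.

0.6992

h′(w) = 6w - 2
Step 1: h′(4) = 22; w₁ = 4 − 0.1·22 = 1.8
Step 2: h′(1.8) = 8.8; w₂ = 1.8 − 0.1·8.8 = 0.92
h(0.92) = 0.6992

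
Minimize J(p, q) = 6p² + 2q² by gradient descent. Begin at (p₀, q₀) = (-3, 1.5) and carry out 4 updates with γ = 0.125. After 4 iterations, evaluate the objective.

∇J = (12p, 4q)
Step 1: at (-3, 1.5), ∇J = (-36, 6) → (-3, 1.5) − 0.125·(-36, 6) = (1.5, 0.75)
Step 2: at (1.5, 0.75), ∇J = (18, 3) → (1.5, 0.75) − 0.125·(18, 3) = (-0.75, 0.375)
Step 3: at (-0.75, 0.375), ∇J = (-9, 1.5) → (-0.75, 0.375) − 0.125·(-9, 1.5) = (0.375, 0.1875)
Step 4: at (0.375, 0.1875), ∇J = (4.5, 0.75) → (0.375, 0.1875) − 0.125·(4.5, 0.75) = (-0.1875, 0.09375)
J(-0.1875, 0.09375) = 0.228515625

0.228515625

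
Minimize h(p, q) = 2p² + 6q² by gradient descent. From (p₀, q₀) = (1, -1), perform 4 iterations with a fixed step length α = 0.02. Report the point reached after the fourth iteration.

∇h = (4p, 12q)
(p₁, q₁) = (1, -1) − 0.02·(4, -12) = (0.92, -0.76)
(p₂, q₂) = (0.92, -0.76) − 0.02·(3.68, -9.12) = (0.8464, -0.5776)
(p₃, q₃) = (0.8464, -0.5776) − 0.02·(3.3856, -6.9312) = (0.778688, -0.438976)
(p₄, q₄) = (0.778688, -0.438976) − 0.02·(3.114752, -5.267712) = (0.71639296, -0.33362176)

(0.71639296, -0.33362176)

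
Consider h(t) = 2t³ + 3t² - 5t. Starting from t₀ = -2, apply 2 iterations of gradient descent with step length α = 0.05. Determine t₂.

h′(t) = 6t² + 6t - 5
Step 1: h′(-2) = 7; t₁ = -2 − 0.05·7 = -2.35
Step 2: h′(-2.35) = 14.035; t₂ = -2.35 − 0.05·14.035 = -3.05175

-3.05175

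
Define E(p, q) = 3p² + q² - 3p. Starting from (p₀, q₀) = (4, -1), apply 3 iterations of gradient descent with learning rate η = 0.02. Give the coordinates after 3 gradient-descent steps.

∇E = (6p - 3, 2q)
Step 1: at (4, -1), ∇E = (21, -2) → (4, -1) − 0.02·(21, -2) = (3.58, -0.96)
Step 2: at (3.58, -0.96), ∇E = (18.48, -1.92) → (3.58, -0.96) − 0.02·(18.48, -1.92) = (3.2104, -0.9216)
Step 3: at (3.2104, -0.9216), ∇E = (16.2624, -1.8432) → (3.2104, -0.9216) − 0.02·(16.2624, -1.8432) = (2.885152, -0.884736)

(2.885152, -0.884736)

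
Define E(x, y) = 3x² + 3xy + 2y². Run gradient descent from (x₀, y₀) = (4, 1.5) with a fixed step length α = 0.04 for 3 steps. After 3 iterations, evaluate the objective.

∇E = (6x + 3y, 3x + 4y)
Step 1: at (4, 1.5), ∇E = (28.5, 18) → (4, 1.5) − 0.04·(28.5, 18) = (2.86, 0.78)
Step 2: at (2.86, 0.78), ∇E = (19.5, 11.7) → (2.86, 0.78) − 0.04·(19.5, 11.7) = (2.08, 0.312)
Step 3: at (2.08, 0.312), ∇E = (13.416, 7.488) → (2.08, 0.312) − 0.04·(13.416, 7.488) = (1.54336, 0.01248)
E(1.54336, 0.01248) = 7.203975168

7.203975168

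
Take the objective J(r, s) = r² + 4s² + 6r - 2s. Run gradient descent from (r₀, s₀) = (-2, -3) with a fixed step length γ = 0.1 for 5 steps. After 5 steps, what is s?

0.24896

∇J = (2r + 6, 8s - 2)
(r₁, s₁) = (-2, -3) − 0.1·(2, -26) = (-2.2, -0.4)
(r₂, s₂) = (-2.2, -0.4) − 0.1·(1.6, -5.2) = (-2.36, 0.12)
(r₃, s₃) = (-2.36, 0.12) − 0.1·(1.28, -1.04) = (-2.488, 0.224)
(r₄, s₄) = (-2.488, 0.224) − 0.1·(1.024, -0.208) = (-2.5904, 0.2448)
(r₅, s₅) = (-2.5904, 0.2448) − 0.1·(0.8192, -0.0416) = (-2.67232, 0.24896)
s = 0.24896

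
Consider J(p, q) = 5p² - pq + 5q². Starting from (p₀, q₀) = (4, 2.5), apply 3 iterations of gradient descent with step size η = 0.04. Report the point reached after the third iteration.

∇J = (10p - q, -p + 10q)
(p₁, q₁) = (4, 2.5) − 0.04·(37.5, 21) = (2.5, 1.66)
(p₂, q₂) = (2.5, 1.66) − 0.04·(23.34, 14.1) = (1.5664, 1.096)
(p₃, q₃) = (1.5664, 1.096) − 0.04·(14.568, 9.3936) = (0.98368, 0.720256)

(0.98368, 0.720256)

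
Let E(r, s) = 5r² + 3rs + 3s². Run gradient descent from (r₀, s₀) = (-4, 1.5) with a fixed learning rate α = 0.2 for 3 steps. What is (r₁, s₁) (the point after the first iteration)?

(3.1, 2.1)

∇E = (10r + 3s, 3r + 6s)
Step 1: at (-4, 1.5), ∇E = (-35.5, -3) → (-4, 1.5) − 0.2·(-35.5, -3) = (3.1, 2.1)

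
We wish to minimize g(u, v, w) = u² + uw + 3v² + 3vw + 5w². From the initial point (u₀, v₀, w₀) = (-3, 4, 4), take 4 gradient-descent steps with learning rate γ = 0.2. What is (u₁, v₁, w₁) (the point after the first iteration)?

∇g = (2u + w, 6v + 3w, u + 3v + 10w)
(u₁, v₁, w₁) = (-3, 4, 4) − 0.2·(-2, 36, 49) = (-2.6, -3.2, -5.8)

(-2.6, -3.2, -5.8)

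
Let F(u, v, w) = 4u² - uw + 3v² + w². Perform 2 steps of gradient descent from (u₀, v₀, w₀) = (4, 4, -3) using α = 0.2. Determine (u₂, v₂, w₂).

∇F = (8u - w, 6v, -u + 2w)
Step 1: at (4, 4, -3), ∇F = (35, 24, -10) → (4, 4, -3) − 0.2·(35, 24, -10) = (-3, -0.8, -1)
Step 2: at (-3, -0.8, -1), ∇F = (-23, -4.8, 1) → (-3, -0.8, -1) − 0.2·(-23, -4.8, 1) = (1.6, 0.16, -1.2)

(1.6, 0.16, -1.2)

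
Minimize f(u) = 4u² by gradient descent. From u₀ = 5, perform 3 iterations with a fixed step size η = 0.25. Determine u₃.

f′(u) = 8u
Step 1: f′(5) = 40; u₁ = 5 − 0.25·40 = -5
Step 2: f′(-5) = -40; u₂ = -5 − 0.25·(-40) = 5
Step 3: f′(5) = 40; u₃ = 5 − 0.25·40 = -5

-5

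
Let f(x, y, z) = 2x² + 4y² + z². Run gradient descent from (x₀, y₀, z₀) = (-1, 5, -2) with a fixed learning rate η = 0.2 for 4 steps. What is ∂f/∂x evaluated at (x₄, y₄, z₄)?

∇f = (4x, 8y, 2z)
Step 1: at (-1, 5, -2), ∇f = (-4, 40, -4) → (-1, 5, -2) − 0.2·(-4, 40, -4) = (-0.2, -3, -1.2)
Step 2: at (-0.2, -3, -1.2), ∇f = (-0.8, -24, -2.4) → (-0.2, -3, -1.2) − 0.2·(-0.8, -24, -2.4) = (-0.04, 1.8, -0.72)
Step 3: at (-0.04, 1.8, -0.72), ∇f = (-0.16, 14.4, -1.44) → (-0.04, 1.8, -0.72) − 0.2·(-0.16, 14.4, -1.44) = (-0.008, -1.08, -0.432)
Step 4: at (-0.008, -1.08, -0.432), ∇f = (-0.032, -8.64, -0.864) → (-0.008, -1.08, -0.432) − 0.2·(-0.032, -8.64, -0.864) = (-0.0016, 0.648, -0.2592)
∂f/∂x at (-0.0016, 0.648, -0.2592) = -0.0064

-0.0064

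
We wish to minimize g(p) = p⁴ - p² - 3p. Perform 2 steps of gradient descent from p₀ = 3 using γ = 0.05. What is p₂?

-0.512025

g′(p) = 4p³ - 2p - 3
Step 1: g′(3) = 99; p₁ = 3 − 0.05·99 = -1.95
Step 2: g′(-1.95) = -28.7595; p₂ = -1.95 − 0.05·(-28.7595) = -0.512025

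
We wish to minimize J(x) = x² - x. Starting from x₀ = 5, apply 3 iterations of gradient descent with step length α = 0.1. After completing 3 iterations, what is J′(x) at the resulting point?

J′(x) = 2x - 1
x₁ = 5 − 0.1·9 = 4.1
x₂ = 4.1 − 0.1·7.2 = 3.38
x₃ = 3.38 − 0.1·5.76 = 2.804
J′(x) at (2.804) = 4.608

4.608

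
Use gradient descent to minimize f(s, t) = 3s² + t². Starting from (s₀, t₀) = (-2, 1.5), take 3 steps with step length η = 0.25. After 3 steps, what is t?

0.1875

∇f = (6s, 2t)
(s₁, t₁) = (-2, 1.5) − 0.25·(-12, 3) = (1, 0.75)
(s₂, t₂) = (1, 0.75) − 0.25·(6, 1.5) = (-0.5, 0.375)
(s₃, t₃) = (-0.5, 0.375) − 0.25·(-3, 0.75) = (0.25, 0.1875)
t = 0.1875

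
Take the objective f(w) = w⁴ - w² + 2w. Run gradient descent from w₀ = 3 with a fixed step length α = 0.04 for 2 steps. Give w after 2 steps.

-1.08305664

f′(w) = 4w³ - 2w + 2
Step 1: f′(3) = 104; w₁ = 3 − 0.04·104 = -1.16
Step 2: f′(-1.16) = -1.923584; w₂ = -1.16 − 0.04·(-1.923584) = -1.08305664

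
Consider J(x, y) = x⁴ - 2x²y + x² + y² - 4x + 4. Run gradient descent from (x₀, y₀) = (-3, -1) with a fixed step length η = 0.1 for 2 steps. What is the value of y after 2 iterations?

20.8

∇J = (4x³ - 4xy + 2x - 4, -2x² + 2y)
Step 1: at (-3, -1), ∇J = (-130, -20) → (-3, -1) − 0.1·(-130, -20) = (10, 1)
Step 2: at (10, 1), ∇J = (3976, -198) → (10, 1) − 0.1·(3976, -198) = (-387.6, 20.8)
y = 20.8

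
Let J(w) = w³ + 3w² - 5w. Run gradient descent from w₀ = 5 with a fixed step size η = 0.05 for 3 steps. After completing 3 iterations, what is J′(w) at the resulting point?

J′(w) = 3w² + 6w - 5
w₁ = 5 − 0.05·100 = 0
w₂ = 0 − 0.05·(-5) = 0.25
w₃ = 0.25 − 0.05·(-3.3125) = 0.415625
J′(w) at (0.415625) = -1.988017578125

-1.988017578125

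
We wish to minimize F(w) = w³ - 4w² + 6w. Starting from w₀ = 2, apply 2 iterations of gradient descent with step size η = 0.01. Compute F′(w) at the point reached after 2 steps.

F′(w) = 3w² - 8w + 6
Step 1: F′(2) = 2; w₁ = 2 − 0.01·2 = 1.98
Step 2: F′(1.98) = 1.9212; w₂ = 1.98 − 0.01·1.9212 = 1.960788
F′(w) at (1.960788) = 1.847764742832

1.847764742832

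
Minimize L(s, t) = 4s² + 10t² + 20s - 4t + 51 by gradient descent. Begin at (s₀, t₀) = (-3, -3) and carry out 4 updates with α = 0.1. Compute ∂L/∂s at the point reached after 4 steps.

∇L = (8s + 20, 20t - 4)
(s₁, t₁) = (-3, -3) − 0.1·(-4, -64) = (-2.6, 3.4)
(s₂, t₂) = (-2.6, 3.4) − 0.1·(-0.8, 64) = (-2.52, -3)
(s₃, t₃) = (-2.52, -3) − 0.1·(-0.16, -64) = (-2.504, 3.4)
(s₄, t₄) = (-2.504, 3.4) − 0.1·(-0.032, 64) = (-2.5008, -3)
∂L/∂s at (-2.5008, -3) = -0.0064

-0.0064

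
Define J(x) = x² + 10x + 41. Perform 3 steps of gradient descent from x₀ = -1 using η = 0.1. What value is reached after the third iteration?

J′(x) = 2x + 10
x₁ = -1 − 0.1·8 = -1.8
x₂ = -1.8 − 0.1·6.4 = -2.44
x₃ = -2.44 − 0.1·5.12 = -2.952

-2.952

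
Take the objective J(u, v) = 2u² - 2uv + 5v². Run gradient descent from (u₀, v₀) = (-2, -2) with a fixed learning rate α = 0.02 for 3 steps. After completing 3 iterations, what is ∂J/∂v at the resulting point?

∇J = (4u - 2v, -2u + 10v)
Step 1: at (-2, -2), ∇J = (-4, -16) → (-2, -2) − 0.02·(-4, -16) = (-1.92, -1.68)
Step 2: at (-1.92, -1.68), ∇J = (-4.32, -12.96) → (-1.92, -1.68) − 0.02·(-4.32, -12.96) = (-1.8336, -1.4208)
Step 3: at (-1.8336, -1.4208), ∇J = (-4.4928, -10.5408) → (-1.8336, -1.4208) − 0.02·(-4.4928, -10.5408) = (-1.743744, -1.209984)
∂J/∂v at (-1.743744, -1.209984) = -8.612352

-8.612352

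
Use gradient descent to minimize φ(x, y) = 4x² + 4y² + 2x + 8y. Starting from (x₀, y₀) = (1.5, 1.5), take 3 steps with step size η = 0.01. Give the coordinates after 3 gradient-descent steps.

(1.112704, 0.94672)

∇φ = (8x + 2, 8y + 8)
Step 1: at (1.5, 1.5), ∇φ = (14, 20) → (1.5, 1.5) − 0.01·(14, 20) = (1.36, 1.3)
Step 2: at (1.36, 1.3), ∇φ = (12.88, 18.4) → (1.36, 1.3) − 0.01·(12.88, 18.4) = (1.2312, 1.116)
Step 3: at (1.2312, 1.116), ∇φ = (11.8496, 16.928) → (1.2312, 1.116) − 0.01·(11.8496, 16.928) = (1.112704, 0.94672)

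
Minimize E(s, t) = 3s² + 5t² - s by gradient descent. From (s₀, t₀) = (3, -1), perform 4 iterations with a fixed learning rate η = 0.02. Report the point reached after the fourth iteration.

(1.86580352, -0.4096)

∇E = (6s - 1, 10t)
Step 1: at (3, -1), ∇E = (17, -10) → (3, -1) − 0.02·(17, -10) = (2.66, -0.8)
Step 2: at (2.66, -0.8), ∇E = (14.96, -8) → (2.66, -0.8) − 0.02·(14.96, -8) = (2.3608, -0.64)
Step 3: at (2.3608, -0.64), ∇E = (13.1648, -6.4) → (2.3608, -0.64) − 0.02·(13.1648, -6.4) = (2.097504, -0.512)
Step 4: at (2.097504, -0.512), ∇E = (11.585024, -5.12) → (2.097504, -0.512) − 0.02·(11.585024, -5.12) = (1.86580352, -0.4096)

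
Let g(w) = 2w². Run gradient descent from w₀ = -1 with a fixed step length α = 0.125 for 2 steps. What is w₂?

-0.25

g′(w) = 4w
Step 1: g′(-1) = -4; w₁ = -1 − 0.125·(-4) = -0.5
Step 2: g′(-0.5) = -2; w₂ = -0.5 − 0.125·(-2) = -0.25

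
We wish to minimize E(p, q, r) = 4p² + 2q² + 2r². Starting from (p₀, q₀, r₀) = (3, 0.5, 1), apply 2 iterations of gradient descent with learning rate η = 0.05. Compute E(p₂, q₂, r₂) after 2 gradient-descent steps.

∇E = (8p, 4q, 4r)
(p₁, q₁, r₁) = (3, 0.5, 1) − 0.05·(24, 2, 4) = (1.8, 0.4, 0.8)
(p₂, q₂, r₂) = (1.8, 0.4, 0.8) − 0.05·(14.4, 1.6, 3.2) = (1.08, 0.32, 0.64)
E(1.08, 0.32, 0.64) = 5.6896

5.6896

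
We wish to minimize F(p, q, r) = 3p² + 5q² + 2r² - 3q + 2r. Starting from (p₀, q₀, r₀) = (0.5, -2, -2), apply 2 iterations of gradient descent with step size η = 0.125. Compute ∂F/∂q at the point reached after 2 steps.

-1.4375

∇F = (6p, 10q - 3, 4r + 2)
(p₁, q₁, r₁) = (0.5, -2, -2) − 0.125·(3, -23, -6) = (0.125, 0.875, -1.25)
(p₂, q₂, r₂) = (0.125, 0.875, -1.25) − 0.125·(0.75, 5.75, -3) = (0.03125, 0.15625, -0.875)
∂F/∂q at (0.03125, 0.15625, -0.875) = -1.4375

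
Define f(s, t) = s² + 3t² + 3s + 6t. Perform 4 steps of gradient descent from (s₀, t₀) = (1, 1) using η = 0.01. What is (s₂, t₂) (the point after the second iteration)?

∇f = (2s + 3, 6t + 6)
Step 1: at (1, 1), ∇f = (5, 12) → (1, 1) − 0.01·(5, 12) = (0.95, 0.88)
Step 2: at (0.95, 0.88), ∇f = (4.9, 11.28) → (0.95, 0.88) − 0.01·(4.9, 11.28) = (0.901, 0.7672)

(0.901, 0.7672)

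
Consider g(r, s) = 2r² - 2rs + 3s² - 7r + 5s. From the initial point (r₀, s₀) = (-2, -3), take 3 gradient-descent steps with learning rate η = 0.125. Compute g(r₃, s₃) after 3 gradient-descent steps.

-4.16778564453125

∇g = (4r - 2s - 7, -2r + 6s + 5)
(r₁, s₁) = (-2, -3) − 0.125·(-9, -9) = (-0.875, -1.875)
(r₂, s₂) = (-0.875, -1.875) − 0.125·(-6.75, -4.5) = (-0.03125, -1.3125)
(r₃, s₃) = (-0.03125, -1.3125) − 0.125·(-4.5, -2.8125) = (0.53125, -0.9609375)
g(0.53125, -0.9609375) = -4.16778564453125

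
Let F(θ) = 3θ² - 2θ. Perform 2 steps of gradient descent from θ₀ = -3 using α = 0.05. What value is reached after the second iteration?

F′(θ) = 6θ - 2
Step 1: F′(-3) = -20; θ₁ = -3 − 0.05·(-20) = -2
Step 2: F′(-2) = -14; θ₂ = -2 − 0.05·(-14) = -1.3

-1.3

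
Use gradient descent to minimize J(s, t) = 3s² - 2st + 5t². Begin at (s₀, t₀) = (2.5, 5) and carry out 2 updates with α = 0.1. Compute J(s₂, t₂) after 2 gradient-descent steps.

∇J = (6s - 2t, -2s + 10t)
Step 1: at (2.5, 5), ∇J = (5, 45) → (2.5, 5) − 0.1·(5, 45) = (2, 0.5)
Step 2: at (2, 0.5), ∇J = (11, 1) → (2, 0.5) − 0.1·(11, 1) = (0.9, 0.4)
J(0.9, 0.4) = 2.51

2.51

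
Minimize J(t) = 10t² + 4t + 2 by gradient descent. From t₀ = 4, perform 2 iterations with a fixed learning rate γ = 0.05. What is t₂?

-0.2

J′(t) = 20t + 4
Step 1: J′(4) = 84; t₁ = 4 − 0.05·84 = -0.2
Step 2: J′(-0.2) = 0; t₂ = -0.2 − 0.05·0 = -0.2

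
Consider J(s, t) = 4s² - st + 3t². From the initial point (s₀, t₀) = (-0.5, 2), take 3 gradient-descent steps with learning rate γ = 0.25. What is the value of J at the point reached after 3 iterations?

∇J = (8s - t, -s + 6t)
Step 1: at (-0.5, 2), ∇J = (-6, 12.5) → (-0.5, 2) − 0.25·(-6, 12.5) = (1, -1.125)
Step 2: at (1, -1.125), ∇J = (9.125, -7.75) → (1, -1.125) − 0.25·(9.125, -7.75) = (-1.28125, 0.8125)
Step 3: at (-1.28125, 0.8125), ∇J = (-11.0625, 6.15625) → (-1.28125, 0.8125) − 0.25·(-11.0625, 6.15625) = (1.484375, -0.7265625)
J(1.484375, -0.7265625) = 11.47564697265625

11.47564697265625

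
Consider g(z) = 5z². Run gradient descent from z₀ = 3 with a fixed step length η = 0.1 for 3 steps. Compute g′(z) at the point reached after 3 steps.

g′(z) = 10z
z₁ = 3 − 0.1·30 = 0
z₂ = 0 − 0.1·0 = 0
z₃ = 0 − 0.1·0 = 0
g′(z) at (0) = 0

0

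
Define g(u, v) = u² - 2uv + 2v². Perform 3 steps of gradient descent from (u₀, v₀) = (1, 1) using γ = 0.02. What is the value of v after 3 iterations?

∇g = (2u - 2v, -2u + 4v)
Step 1: at (1, 1), ∇g = (0, 2) → (1, 1) − 0.02·(0, 2) = (1, 0.96)
Step 2: at (1, 0.96), ∇g = (0.08, 1.84) → (1, 0.96) − 0.02·(0.08, 1.84) = (0.9984, 0.9232)
Step 3: at (0.9984, 0.9232), ∇g = (0.1504, 1.696) → (0.9984, 0.9232) − 0.02·(0.1504, 1.696) = (0.995392, 0.88928)
v = 0.88928

0.88928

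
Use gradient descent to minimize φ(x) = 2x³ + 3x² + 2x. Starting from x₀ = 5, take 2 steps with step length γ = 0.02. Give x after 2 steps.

φ′(x) = 6x² + 6x + 2
x₁ = 5 − 0.02·182 = 1.36
x₂ = 1.36 − 0.02·21.2576 = 0.934848

0.934848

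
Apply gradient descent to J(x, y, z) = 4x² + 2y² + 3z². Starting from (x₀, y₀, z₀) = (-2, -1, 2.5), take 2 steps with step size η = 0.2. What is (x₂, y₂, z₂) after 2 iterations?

(-0.72, -0.04, 0.1)

∇J = (8x, 4y, 6z)
(x₁, y₁, z₁) = (-2, -1, 2.5) − 0.2·(-16, -4, 15) = (1.2, -0.2, -0.5)
(x₂, y₂, z₂) = (1.2, -0.2, -0.5) − 0.2·(9.6, -0.8, -3) = (-0.72, -0.04, 0.1)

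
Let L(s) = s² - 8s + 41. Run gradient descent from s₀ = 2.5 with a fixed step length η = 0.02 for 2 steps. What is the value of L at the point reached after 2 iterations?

26.91102976

L′(s) = 2s - 8
s₁ = 2.5 − 0.02·(-3) = 2.56
s₂ = 2.56 − 0.02·(-2.88) = 2.6176
L(2.6176) = 26.91102976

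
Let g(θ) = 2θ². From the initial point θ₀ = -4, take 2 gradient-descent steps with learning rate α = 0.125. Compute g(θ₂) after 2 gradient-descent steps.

2

g′(θ) = 4θ
θ₁ = -4 − 0.125·(-16) = -2
θ₂ = -2 − 0.125·(-8) = -1
g(-1) = 2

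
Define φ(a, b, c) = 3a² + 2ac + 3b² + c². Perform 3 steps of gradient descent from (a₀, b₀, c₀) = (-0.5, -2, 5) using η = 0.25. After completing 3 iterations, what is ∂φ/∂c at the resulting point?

∇φ = (6a + 2c, 6b, 2a + 2c)
Step 1: at (-0.5, -2, 5), ∇φ = (7, -12, 9) → (-0.5, -2, 5) − 0.25·(7, -12, 9) = (-2.25, 1, 2.75)
Step 2: at (-2.25, 1, 2.75), ∇φ = (-8, 6, 1) → (-2.25, 1, 2.75) − 0.25·(-8, 6, 1) = (-0.25, -0.5, 2.5)
Step 3: at (-0.25, -0.5, 2.5), ∇φ = (3.5, -3, 4.5) → (-0.25, -0.5, 2.5) − 0.25·(3.5, -3, 4.5) = (-1.125, 0.25, 1.375)
∂φ/∂c at (-1.125, 0.25, 1.375) = 0.5

0.5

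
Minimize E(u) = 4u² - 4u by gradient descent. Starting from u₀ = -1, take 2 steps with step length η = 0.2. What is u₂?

E′(u) = 8u - 4
Step 1: E′(-1) = -12; u₁ = -1 − 0.2·(-12) = 1.4
Step 2: E′(1.4) = 7.2; u₂ = 1.4 − 0.2·7.2 = -0.04

-0.04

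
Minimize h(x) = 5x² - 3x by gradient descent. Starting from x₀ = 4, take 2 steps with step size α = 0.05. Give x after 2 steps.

h′(x) = 10x - 3
x₁ = 4 − 0.05·37 = 2.15
x₂ = 2.15 − 0.05·18.5 = 1.225

1.225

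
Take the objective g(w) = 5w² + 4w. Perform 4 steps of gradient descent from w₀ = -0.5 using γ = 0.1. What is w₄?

g′(w) = 10w + 4
w₁ = -0.5 − 0.1·(-1) = -0.4
w₂ = -0.4 − 0.1·0 = -0.4
w₃ = -0.4 − 0.1·0 = -0.4
w₄ = -0.4 − 0.1·0 = -0.4

-0.4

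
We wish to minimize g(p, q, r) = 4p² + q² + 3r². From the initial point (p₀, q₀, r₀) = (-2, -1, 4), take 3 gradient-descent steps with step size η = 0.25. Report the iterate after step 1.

(2, -0.5, -2)

∇g = (8p, 2q, 6r)
Step 1: at (-2, -1, 4), ∇g = (-16, -2, 24) → (-2, -1, 4) − 0.25·(-16, -2, 24) = (2, -0.5, -2)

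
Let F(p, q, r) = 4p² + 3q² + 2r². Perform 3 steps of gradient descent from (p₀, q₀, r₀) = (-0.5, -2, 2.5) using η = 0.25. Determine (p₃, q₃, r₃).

∇F = (8p, 6q, 4r)
Step 1: at (-0.5, -2, 2.5), ∇F = (-4, -12, 10) → (-0.5, -2, 2.5) − 0.25·(-4, -12, 10) = (0.5, 1, 0)
Step 2: at (0.5, 1, 0), ∇F = (4, 6, 0) → (0.5, 1, 0) − 0.25·(4, 6, 0) = (-0.5, -0.5, 0)
Step 3: at (-0.5, -0.5, 0), ∇F = (-4, -3, 0) → (-0.5, -0.5, 0) − 0.25·(-4, -3, 0) = (0.5, 0.25, 0)

(0.5, 0.25, 0)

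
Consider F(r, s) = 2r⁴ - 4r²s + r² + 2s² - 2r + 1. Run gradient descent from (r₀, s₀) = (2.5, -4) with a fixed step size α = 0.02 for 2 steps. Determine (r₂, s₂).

∇F = (8r³ - 8rs + 2r - 2, -4r² + 4s)
Step 1: at (2.5, -4), ∇F = (208, -41) → (2.5, -4) − 0.02·(208, -41) = (-1.66, -3.18)
Step 2: at (-1.66, -3.18), ∇F = (-84.144768, -23.7424) → (-1.66, -3.18) − 0.02·(-84.144768, -23.7424) = (0.02289536, -2.705152)

(0.02289536, -2.705152)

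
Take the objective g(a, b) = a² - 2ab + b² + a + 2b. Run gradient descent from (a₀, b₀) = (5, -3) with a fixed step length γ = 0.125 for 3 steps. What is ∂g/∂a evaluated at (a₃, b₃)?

3.4375

∇g = (2a - 2b + 1, -2a + 2b + 2)
(a₁, b₁) = (5, -3) − 0.125·(17, -14) = (2.875, -1.25)
(a₂, b₂) = (2.875, -1.25) − 0.125·(9.25, -6.25) = (1.71875, -0.46875)
(a₃, b₃) = (1.71875, -0.46875) − 0.125·(5.375, -2.375) = (1.046875, -0.171875)
∂g/∂a at (1.046875, -0.171875) = 3.4375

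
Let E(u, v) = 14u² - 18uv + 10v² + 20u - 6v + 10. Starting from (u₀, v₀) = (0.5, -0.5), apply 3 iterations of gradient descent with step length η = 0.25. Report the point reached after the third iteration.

(-803.5625, 642.6875)

∇E = (28u - 18v + 20, -18u + 20v - 6)
(u₁, v₁) = (0.5, -0.5) − 0.25·(43, -25) = (-10.25, 5.75)
(u₂, v₂) = (-10.25, 5.75) − 0.25·(-370.5, 293.5) = (82.375, -67.625)
(u₃, v₃) = (82.375, -67.625) − 0.25·(3543.75, -2841.25) = (-803.5625, 642.6875)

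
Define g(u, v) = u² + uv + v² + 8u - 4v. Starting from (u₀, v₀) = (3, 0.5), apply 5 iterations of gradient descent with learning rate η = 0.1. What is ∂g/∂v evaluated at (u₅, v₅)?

-3.062545

∇g = (2u + v + 8, u + 2v - 4)
(u₁, v₁) = (3, 0.5) − 0.1·(14.5, 0) = (1.55, 0.5)
(u₂, v₂) = (1.55, 0.5) − 0.1·(11.6, -1.45) = (0.39, 0.645)
(u₃, v₃) = (0.39, 0.645) − 0.1·(9.425, -2.32) = (-0.5525, 0.877)
(u₄, v₄) = (-0.5525, 0.877) − 0.1·(7.772, -2.7985) = (-1.3297, 1.15685)
(u₅, v₅) = (-1.3297, 1.15685) − 0.1·(6.49745, -3.016) = (-1.979445, 1.45845)
∂g/∂v at (-1.979445, 1.45845) = -3.062545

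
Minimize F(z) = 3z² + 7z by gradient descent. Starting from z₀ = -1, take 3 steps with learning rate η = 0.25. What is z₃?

-1.1875

F′(z) = 6z + 7
Step 1: F′(-1) = 1; z₁ = -1 − 0.25·1 = -1.25
Step 2: F′(-1.25) = -0.5; z₂ = -1.25 − 0.25·(-0.5) = -1.125
Step 3: F′(-1.125) = 0.25; z₃ = -1.125 − 0.25·0.25 = -1.1875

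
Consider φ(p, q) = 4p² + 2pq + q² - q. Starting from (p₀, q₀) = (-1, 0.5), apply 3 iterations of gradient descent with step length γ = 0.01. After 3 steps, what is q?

0.554756

∇φ = (8p + 2q, 2p + 2q - 1)
Step 1: at (-1, 0.5), ∇φ = (-7, -2) → (-1, 0.5) − 0.01·(-7, -2) = (-0.93, 0.52)
Step 2: at (-0.93, 0.52), ∇φ = (-6.4, -1.82) → (-0.93, 0.52) − 0.01·(-6.4, -1.82) = (-0.866, 0.5382)
Step 3: at (-0.866, 0.5382), ∇φ = (-5.8516, -1.6556) → (-0.866, 0.5382) − 0.01·(-5.8516, -1.6556) = (-0.807484, 0.554756)
q = 0.554756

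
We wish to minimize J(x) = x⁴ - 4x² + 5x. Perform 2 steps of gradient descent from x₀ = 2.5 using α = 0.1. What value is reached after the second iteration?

J′(x) = 4x³ - 8x + 5
Step 1: J′(2.5) = 47.5; x₁ = 2.5 − 0.1·47.5 = -2.25
Step 2: J′(-2.25) = -22.5625; x₂ = -2.25 − 0.1·(-22.5625) = 0.00625

0.00625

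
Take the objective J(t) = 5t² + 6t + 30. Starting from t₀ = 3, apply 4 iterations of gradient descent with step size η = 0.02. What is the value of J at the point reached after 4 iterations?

39.071635968

J′(t) = 10t + 6
t₁ = 3 − 0.02·36 = 2.28
t₂ = 2.28 − 0.02·28.8 = 1.704
t₃ = 1.704 − 0.02·23.04 = 1.2432
t₄ = 1.2432 − 0.02·18.432 = 0.87456
J(0.87456) = 39.071635968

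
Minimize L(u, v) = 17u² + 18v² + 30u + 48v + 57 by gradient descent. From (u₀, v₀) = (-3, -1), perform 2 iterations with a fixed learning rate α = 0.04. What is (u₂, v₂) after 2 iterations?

∇L = (34u + 30, 36v + 48)
(u₁, v₁) = (-3, -1) − 0.04·(-72, 12) = (-0.12, -1.48)
(u₂, v₂) = (-0.12, -1.48) − 0.04·(25.92, -5.28) = (-1.1568, -1.2688)

(-1.1568, -1.2688)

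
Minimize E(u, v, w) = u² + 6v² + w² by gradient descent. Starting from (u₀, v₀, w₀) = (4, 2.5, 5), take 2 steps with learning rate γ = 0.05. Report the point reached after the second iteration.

(3.24, 0.4, 4.05)

∇E = (2u, 12v, 2w)
(u₁, v₁, w₁) = (4, 2.5, 5) − 0.05·(8, 30, 10) = (3.6, 1, 4.5)
(u₂, v₂, w₂) = (3.6, 1, 4.5) − 0.05·(7.2, 12, 9) = (3.24, 0.4, 4.05)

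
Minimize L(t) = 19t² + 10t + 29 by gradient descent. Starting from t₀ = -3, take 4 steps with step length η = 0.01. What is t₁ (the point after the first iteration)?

-1.96

L′(t) = 38t + 10
t₁ = -3 − 0.01·(-104) = -1.96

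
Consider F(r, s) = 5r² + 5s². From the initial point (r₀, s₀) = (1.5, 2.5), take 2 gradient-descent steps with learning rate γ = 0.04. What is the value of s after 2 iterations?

∇F = (10r, 10s)
Step 1: at (1.5, 2.5), ∇F = (15, 25) → (1.5, 2.5) − 0.04·(15, 25) = (0.9, 1.5)
Step 2: at (0.9, 1.5), ∇F = (9, 15) → (0.9, 1.5) − 0.04·(9, 15) = (0.54, 0.9)
s = 0.9

0.9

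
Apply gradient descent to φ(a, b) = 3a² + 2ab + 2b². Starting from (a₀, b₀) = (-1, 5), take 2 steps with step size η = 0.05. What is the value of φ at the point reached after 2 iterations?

∇φ = (6a + 2b, 2a + 4b)
(a₁, b₁) = (-1, 5) − 0.05·(4, 18) = (-1.2, 4.1)
(a₂, b₂) = (-1.2, 4.1) − 0.05·(1, 14) = (-1.25, 3.4)
φ(-1.25, 3.4) = 19.3075

19.3075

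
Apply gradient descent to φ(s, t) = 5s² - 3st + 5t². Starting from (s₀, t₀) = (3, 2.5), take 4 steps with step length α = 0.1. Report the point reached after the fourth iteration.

∇φ = (10s - 3t, -3s + 10t)
Step 1: at (3, 2.5), ∇φ = (22.5, 16) → (3, 2.5) − 0.1·(22.5, 16) = (0.75, 0.9)
Step 2: at (0.75, 0.9), ∇φ = (4.8, 6.75) → (0.75, 0.9) − 0.1·(4.8, 6.75) = (0.27, 0.225)
Step 3: at (0.27, 0.225), ∇φ = (2.025, 1.44) → (0.27, 0.225) − 0.1·(2.025, 1.44) = (0.0675, 0.081)
Step 4: at (0.0675, 0.081), ∇φ = (0.432, 0.6075) → (0.0675, 0.081) − 0.1·(0.432, 0.6075) = (0.0243, 0.02025)

(0.0243, 0.02025)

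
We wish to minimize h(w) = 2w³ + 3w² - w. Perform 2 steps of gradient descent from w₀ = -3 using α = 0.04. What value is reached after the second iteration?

h′(w) = 6w² + 6w - 1
w₁ = -3 − 0.04·35 = -4.4
w₂ = -4.4 − 0.04·88.76 = -7.9504

-7.9504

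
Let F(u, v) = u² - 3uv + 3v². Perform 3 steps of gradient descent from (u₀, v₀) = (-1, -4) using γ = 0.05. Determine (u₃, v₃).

(-1.95675, -1.871875)

∇F = (2u - 3v, -3u + 6v)
(u₁, v₁) = (-1, -4) − 0.05·(10, -21) = (-1.5, -2.95)
(u₂, v₂) = (-1.5, -2.95) − 0.05·(5.85, -13.2) = (-1.7925, -2.29)
(u₃, v₃) = (-1.7925, -2.29) − 0.05·(3.285, -8.3625) = (-1.95675, -1.871875)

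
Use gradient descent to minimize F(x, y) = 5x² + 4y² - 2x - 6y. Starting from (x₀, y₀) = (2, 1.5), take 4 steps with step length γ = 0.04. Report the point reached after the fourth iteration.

∇F = (10x - 2, 8y - 6)
(x₁, y₁) = (2, 1.5) − 0.04·(18, 6) = (1.28, 1.26)
(x₂, y₂) = (1.28, 1.26) − 0.04·(10.8, 4.08) = (0.848, 1.0968)
(x₃, y₃) = (0.848, 1.0968) − 0.04·(6.48, 2.7744) = (0.5888, 0.985824)
(x₄, y₄) = (0.5888, 0.985824) − 0.04·(3.888, 1.886592) = (0.43328, 0.91036032)

(0.43328, 0.91036032)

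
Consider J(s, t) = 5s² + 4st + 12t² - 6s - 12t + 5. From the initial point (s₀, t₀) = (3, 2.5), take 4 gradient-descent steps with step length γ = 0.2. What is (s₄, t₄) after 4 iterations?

(178.2576, 667.1272)

∇J = (10s + 4t - 6, 4s + 24t - 12)
(s₁, t₁) = (3, 2.5) − 0.2·(34, 60) = (-3.8, -9.5)
(s₂, t₂) = (-3.8, -9.5) − 0.2·(-82, -255.2) = (12.6, 41.54)
(s₃, t₃) = (12.6, 41.54) − 0.2·(286.16, 1035.36) = (-44.632, -165.532)
(s₄, t₄) = (-44.632, -165.532) − 0.2·(-1114.448, -4163.296) = (178.2576, 667.1272)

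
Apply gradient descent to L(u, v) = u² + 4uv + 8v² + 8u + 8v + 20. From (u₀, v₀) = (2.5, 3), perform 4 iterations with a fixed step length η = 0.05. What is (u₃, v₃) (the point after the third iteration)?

(0.4485, -0.699)

∇L = (2u + 4v + 8, 4u + 16v + 8)
Step 1: at (2.5, 3), ∇L = (25, 66) → (2.5, 3) − 0.05·(25, 66) = (1.25, -0.3)
Step 2: at (1.25, -0.3), ∇L = (9.3, 8.2) → (1.25, -0.3) − 0.05·(9.3, 8.2) = (0.785, -0.71)
Step 3: at (0.785, -0.71), ∇L = (6.73, -0.22) → (0.785, -0.71) − 0.05·(6.73, -0.22) = (0.4485, -0.699)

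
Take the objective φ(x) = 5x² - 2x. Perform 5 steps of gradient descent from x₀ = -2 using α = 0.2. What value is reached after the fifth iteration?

φ′(x) = 10x - 2
Step 1: φ′(-2) = -22; x₁ = -2 − 0.2·(-22) = 2.4
Step 2: φ′(2.4) = 22; x₂ = 2.4 − 0.2·22 = -2
Step 3: φ′(-2) = -22; x₃ = -2 − 0.2·(-22) = 2.4
Step 4: φ′(2.4) = 22; x₄ = 2.4 − 0.2·22 = -2
Step 5: φ′(-2) = -22; x₅ = -2 − 0.2·(-22) = 2.4

2.4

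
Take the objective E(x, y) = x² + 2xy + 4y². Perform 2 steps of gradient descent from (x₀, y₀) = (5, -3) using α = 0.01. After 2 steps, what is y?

∇E = (2x + 2y, 2x + 8y)
Step 1: at (5, -3), ∇E = (4, -14) → (5, -3) − 0.01·(4, -14) = (4.96, -2.86)
Step 2: at (4.96, -2.86), ∇E = (4.2, -12.96) → (4.96, -2.86) − 0.01·(4.2, -12.96) = (4.918, -2.7304)
y = -2.7304

-2.7304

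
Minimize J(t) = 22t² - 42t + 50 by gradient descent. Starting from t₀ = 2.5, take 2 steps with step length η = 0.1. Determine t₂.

18.82

J′(t) = 44t - 42
Step 1: J′(2.5) = 68; t₁ = 2.5 − 0.1·68 = -4.3
Step 2: J′(-4.3) = -231.2; t₂ = -4.3 − 0.1·(-231.2) = 18.82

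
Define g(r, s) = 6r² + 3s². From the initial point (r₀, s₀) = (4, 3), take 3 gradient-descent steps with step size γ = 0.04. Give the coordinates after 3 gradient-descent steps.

(0.562432, 1.316928)

∇g = (12r, 6s)
(r₁, s₁) = (4, 3) − 0.04·(48, 18) = (2.08, 2.28)
(r₂, s₂) = (2.08, 2.28) − 0.04·(24.96, 13.68) = (1.0816, 1.7328)
(r₃, s₃) = (1.0816, 1.7328) − 0.04·(12.9792, 10.3968) = (0.562432, 1.316928)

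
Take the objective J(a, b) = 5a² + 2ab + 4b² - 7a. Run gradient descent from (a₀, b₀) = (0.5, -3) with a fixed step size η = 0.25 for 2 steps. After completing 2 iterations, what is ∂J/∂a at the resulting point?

∇J = (10a + 2b - 7, 2a + 8b)
Step 1: at (0.5, -3), ∇J = (-8, -23) → (0.5, -3) − 0.25·(-8, -23) = (2.5, 2.75)
Step 2: at (2.5, 2.75), ∇J = (23.5, 27) → (2.5, 2.75) − 0.25·(23.5, 27) = (-3.375, -4)
∂J/∂a at (-3.375, -4) = -48.75

-48.75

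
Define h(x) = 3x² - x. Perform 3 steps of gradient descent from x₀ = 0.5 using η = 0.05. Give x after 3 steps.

h′(x) = 6x - 1
Step 1: h′(0.5) = 2; x₁ = 0.5 − 0.05·2 = 0.4
Step 2: h′(0.4) = 1.4; x₂ = 0.4 − 0.05·1.4 = 0.33
Step 3: h′(0.33) = 0.98; x₃ = 0.33 − 0.05·0.98 = 0.281

0.281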